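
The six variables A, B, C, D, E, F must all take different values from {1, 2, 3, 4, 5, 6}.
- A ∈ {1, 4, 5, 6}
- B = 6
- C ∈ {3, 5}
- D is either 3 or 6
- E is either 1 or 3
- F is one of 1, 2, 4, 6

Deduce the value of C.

B must be 6 (only option left). Remove 6 from A, D, F.
D has just one choice, so D = 3. Eliminate 3 elsewhere: C, E.
So C = 5.

5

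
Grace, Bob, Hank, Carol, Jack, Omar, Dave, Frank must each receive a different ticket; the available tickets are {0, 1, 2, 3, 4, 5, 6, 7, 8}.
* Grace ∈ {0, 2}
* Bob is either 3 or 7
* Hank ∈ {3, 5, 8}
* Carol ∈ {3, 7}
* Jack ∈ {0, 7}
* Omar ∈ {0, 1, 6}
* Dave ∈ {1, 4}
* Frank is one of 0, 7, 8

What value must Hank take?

The 2 variables Bob and Carol are confined to {3, 7}, which locks those values in; drop them from Hank, Jack, Frank.
Jack must be 0 (only option left). So Grace, Omar, Frank can't be 0.
Frank's domain is down to {8}, so Frank = 8. Remove 8 from Hank.
So Hank = 5.

5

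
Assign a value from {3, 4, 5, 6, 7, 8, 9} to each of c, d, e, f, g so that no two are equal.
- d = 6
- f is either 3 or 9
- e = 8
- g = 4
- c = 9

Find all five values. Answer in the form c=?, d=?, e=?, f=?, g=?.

c=9, d=6, e=8, f=3, g=4

c's domain is down to {9}, so c = 9. Eliminate 9 elsewhere: f.
d has just one choice, so d = 6.
That leaves e = 8.
f's domain is down to {3}, so f = 3.
That leaves g = 4.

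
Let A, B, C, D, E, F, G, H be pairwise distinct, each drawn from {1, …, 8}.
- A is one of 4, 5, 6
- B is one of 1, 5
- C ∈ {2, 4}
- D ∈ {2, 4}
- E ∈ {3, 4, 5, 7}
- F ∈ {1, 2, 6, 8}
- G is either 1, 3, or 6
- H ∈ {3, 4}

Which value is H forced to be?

3

Among the 8 variables, 7 fits only E (and all 8 values in {1, 2, 3, 4, 5, 6, 7, 8} must be used), so E = 7.
Among the 7 still-open variables, 8 fits only F (and all 7 values in {1, 2, 3, 4, 5, 6, 8} must be used), so F = 8.
C and D share exactly the 2 values {2, 4}; by pigeonhole those values go to them, so strike 2, 4 from A, H.
So H = 3.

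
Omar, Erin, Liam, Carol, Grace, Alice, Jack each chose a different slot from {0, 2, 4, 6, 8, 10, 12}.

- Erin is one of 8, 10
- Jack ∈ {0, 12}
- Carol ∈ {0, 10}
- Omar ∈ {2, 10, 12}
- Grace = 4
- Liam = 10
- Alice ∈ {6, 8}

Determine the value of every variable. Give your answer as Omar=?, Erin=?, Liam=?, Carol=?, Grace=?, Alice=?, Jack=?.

Omar=2, Erin=8, Liam=10, Carol=0, Grace=4, Alice=6, Jack=12

Liam's domain is down to {10}, so Liam = 10. Strike 10 from Omar, Erin, Carol.
Carol's domain is down to {0}, so Carol = 0. Eliminate 0 elsewhere: Jack.
Grace must be 4 (only option left).
Jack must be 12 (only option left). Strike 12 from Omar.
Omar must be 2 (only option left).
Erin must be 8 (only option left). Eliminate 8 elsewhere: Alice.
Alice has just one choice, so Alice = 6.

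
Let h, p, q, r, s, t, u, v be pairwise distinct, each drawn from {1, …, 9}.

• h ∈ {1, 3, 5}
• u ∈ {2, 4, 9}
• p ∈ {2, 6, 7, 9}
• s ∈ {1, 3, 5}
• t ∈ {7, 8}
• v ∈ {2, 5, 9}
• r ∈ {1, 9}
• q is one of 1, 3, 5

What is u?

4

h, q, s between them cover only {1, 3, 5} — a naked triple. Remove those values from r, v.
That leaves r = 9. Strike 9 from p, u, v.
That leaves v = 2. Remove 2 from p, u.
So u = 4.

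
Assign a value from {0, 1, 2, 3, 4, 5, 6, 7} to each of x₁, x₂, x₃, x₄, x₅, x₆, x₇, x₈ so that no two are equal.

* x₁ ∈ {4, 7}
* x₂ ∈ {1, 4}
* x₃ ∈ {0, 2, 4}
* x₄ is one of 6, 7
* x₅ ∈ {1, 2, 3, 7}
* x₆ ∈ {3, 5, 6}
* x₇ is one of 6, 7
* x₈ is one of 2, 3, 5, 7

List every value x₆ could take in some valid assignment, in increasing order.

The 8 variables together cover exactly {0, 1, 2, 3, 4, 5, 6, 7} — 8 values for 8 variables — and 0 appears only in x₃'s list, so x₃ = 0.
The 2 variables x₄ and x₇ are confined to {6, 7}, which locks those values in; drop them from x₁, x₅, x₆, x₈.
x₁'s domain is down to {4}, so x₁ = 4. Eliminate 4 elsewhere: x₂.
x₂'s domain is down to {1}, so x₂ = 1. Eliminate 1 elsewhere: x₅.
No further eliminations apply; x₆ can still be any of 3, 5.

3, 5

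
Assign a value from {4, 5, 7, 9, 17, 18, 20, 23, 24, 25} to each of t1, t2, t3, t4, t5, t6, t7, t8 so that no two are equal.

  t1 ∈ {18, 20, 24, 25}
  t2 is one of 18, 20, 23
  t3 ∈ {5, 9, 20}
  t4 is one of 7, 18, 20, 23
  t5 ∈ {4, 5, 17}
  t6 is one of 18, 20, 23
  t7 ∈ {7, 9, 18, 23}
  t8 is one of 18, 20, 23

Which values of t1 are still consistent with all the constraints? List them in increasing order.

t2, t6, t8 between them cover only {18, 20, 23} — a naked triple. Remove those values from t1, t3, t4, t7.
That leaves t4 = 7. Strike 7 from t7.
t7's domain is down to {9}, so t7 = 9. Eliminate 9 elsewhere: t3.
t3 has just one choice, so t3 = 5. So t5 can't be 5.
No further eliminations apply; t1 can still be any of 24, 25.

24, 25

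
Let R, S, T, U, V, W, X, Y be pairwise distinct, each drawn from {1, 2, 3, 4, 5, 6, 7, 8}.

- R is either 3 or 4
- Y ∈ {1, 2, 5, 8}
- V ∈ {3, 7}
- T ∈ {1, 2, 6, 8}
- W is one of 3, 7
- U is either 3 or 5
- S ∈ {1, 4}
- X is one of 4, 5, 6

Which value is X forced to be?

The 2 variables V and W are confined to {3, 7}, which locks those values in; drop them from R, U.
R has just one choice, so R = 4. So S, X can't be 4.
S's domain is down to {1}, so S = 1. Remove 1 from T, Y.
U has just one choice, so U = 5. Strike 5 from X, Y.
So X = 6.

6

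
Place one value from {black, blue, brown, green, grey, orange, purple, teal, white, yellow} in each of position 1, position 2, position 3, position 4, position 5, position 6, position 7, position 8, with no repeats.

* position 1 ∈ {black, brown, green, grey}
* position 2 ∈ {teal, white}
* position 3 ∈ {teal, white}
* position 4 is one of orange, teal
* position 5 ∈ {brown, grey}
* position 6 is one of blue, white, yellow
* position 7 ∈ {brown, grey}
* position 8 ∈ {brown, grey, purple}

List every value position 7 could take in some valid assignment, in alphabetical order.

position 2 and position 3 between them cover only {teal, white} — a naked pair. Remove those values from position 4, position 6.
position 4 has just one choice, so position 4 = orange.
The 2 variables position 5 and position 7 are confined to {brown, grey}, which locks those values in; drop them from position 1, position 8.
position 8 has just one choice, so position 8 = purple.
No further eliminations apply; position 7 can still be any of brown, grey.

brown, grey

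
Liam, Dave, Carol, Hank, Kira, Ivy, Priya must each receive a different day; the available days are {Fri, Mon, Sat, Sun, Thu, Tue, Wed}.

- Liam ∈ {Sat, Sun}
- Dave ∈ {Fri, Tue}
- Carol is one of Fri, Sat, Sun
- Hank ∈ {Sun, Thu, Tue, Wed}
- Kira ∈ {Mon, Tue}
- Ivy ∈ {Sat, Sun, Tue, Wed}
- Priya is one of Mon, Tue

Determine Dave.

Among the 7 variables, Thu fits only Hank (and all 7 values in {Fri, Mon, Sat, Sun, Thu, Tue, Wed} must be used), so Hank = Thu.
The 6 still-open variables together cover exactly {Fri, Mon, Sat, Sun, Tue, Wed} — 6 values for 6 variables — and Wed appears only in Ivy's list, so Ivy = Wed.
The 2 variables Kira and Priya are confined to {Mon, Tue}, which locks those values in; drop them from Dave.
So Dave = Fri.

Fri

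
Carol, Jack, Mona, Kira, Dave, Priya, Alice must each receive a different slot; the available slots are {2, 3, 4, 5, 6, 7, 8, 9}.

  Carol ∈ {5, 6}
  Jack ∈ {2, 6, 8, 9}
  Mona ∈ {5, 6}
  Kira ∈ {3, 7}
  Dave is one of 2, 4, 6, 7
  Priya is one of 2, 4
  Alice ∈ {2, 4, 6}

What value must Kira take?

The 2 variables Carol and Mona are confined to {5, 6}, which locks those values in; drop them from Jack, Dave, Alice.
Priya and Alice share exactly the 2 values {2, 4}; by pigeonhole those values go to them, so strike 2, 4 from Jack, Dave.
Dave's domain is down to {7}, so Dave = 7. Eliminate 7 elsewhere: Kira.
So Kira = 3.

3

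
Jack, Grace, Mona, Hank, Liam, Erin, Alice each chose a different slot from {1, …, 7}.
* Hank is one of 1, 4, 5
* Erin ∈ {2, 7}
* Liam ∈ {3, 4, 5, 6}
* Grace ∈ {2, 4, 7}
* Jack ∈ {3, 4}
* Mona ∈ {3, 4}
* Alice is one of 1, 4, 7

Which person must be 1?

Alice

The 7 variables together cover exactly {1, 2, 3, 4, 5, 6, 7} — 7 values for 7 variables — and 6 appears only in Liam's list, so Liam = 6.
Among the 6 still-open variables, 5 fits only Hank (and all 6 values in {1, 2, 3, 4, 5, 7} must be used), so Hank = 5.
The 5 still-open variables draw from only 5 values {1, 2, 3, 4, 7}, so each is used; only Alice can be 1, hence Alice = 1.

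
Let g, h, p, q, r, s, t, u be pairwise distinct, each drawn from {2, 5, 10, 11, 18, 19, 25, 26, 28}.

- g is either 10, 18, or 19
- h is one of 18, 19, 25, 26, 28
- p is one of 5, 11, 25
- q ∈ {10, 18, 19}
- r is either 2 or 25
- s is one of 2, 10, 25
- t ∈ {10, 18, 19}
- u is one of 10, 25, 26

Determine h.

g, q, t between them cover only {10, 18, 19} — a naked triple. Remove those values from h, s, u.
The 2 variables r and s are confined to {2, 25}, which locks those values in; drop them from h, p, u.
That leaves u = 26. Remove 26 from h.
So h = 28.

28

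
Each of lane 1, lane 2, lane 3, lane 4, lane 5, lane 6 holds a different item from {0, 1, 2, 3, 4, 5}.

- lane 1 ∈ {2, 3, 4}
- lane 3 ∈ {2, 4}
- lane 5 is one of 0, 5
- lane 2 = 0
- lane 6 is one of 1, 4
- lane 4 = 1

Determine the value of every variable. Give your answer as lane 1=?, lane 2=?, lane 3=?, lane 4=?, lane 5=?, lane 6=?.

lane 1=3, lane 2=0, lane 3=2, lane 4=1, lane 5=5, lane 6=4

lane 2's domain is down to {0}, so lane 2 = 0. Strike 0 from lane 5.
lane 4's domain is down to {1}, so lane 4 = 1. Strike 1 from lane 6.
That leaves lane 5 = 5.
lane 6's domain is down to {4}, so lane 6 = 4. So lane 1, lane 3 can't be 4.
lane 3's domain is down to {2}, so lane 3 = 2. Remove 2 from lane 1.
That leaves lane 1 = 3.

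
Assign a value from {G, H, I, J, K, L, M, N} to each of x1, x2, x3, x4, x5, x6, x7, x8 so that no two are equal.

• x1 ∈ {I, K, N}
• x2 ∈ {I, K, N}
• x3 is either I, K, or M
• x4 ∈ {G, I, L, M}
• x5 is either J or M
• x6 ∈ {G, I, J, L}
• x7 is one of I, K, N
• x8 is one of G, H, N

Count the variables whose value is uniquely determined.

3

The 8 variables together cover exactly {G, H, I, J, K, L, M, N} — 8 values for 8 variables — and H appears only in x8's list, so x8 = H.
x1, x2, x7 share exactly the 3 values {I, K, N}; by pigeonhole those values go to them, so strike I, K, N from x3, x4, x6.
x3 must be M (only option left). Eliminate M elsewhere: x4, x5.
x5 must be J (only option left). Eliminate J elsewhere: x6.
Determined: x3=M, x5=J, x8=H. The other variables each still have more than one consistent value. That makes 3.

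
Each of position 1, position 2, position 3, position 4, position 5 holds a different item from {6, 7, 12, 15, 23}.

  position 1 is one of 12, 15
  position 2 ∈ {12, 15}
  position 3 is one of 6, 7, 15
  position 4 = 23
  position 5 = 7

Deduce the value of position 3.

position 4 has just one choice, so position 4 = 23.
position 5 has just one choice, so position 5 = 7. Remove 7 from position 3.
The 3 still-open variables draw from only 3 values {6, 12, 15}, so each is used; only position 3 can be 6, hence position 3 = 6.

6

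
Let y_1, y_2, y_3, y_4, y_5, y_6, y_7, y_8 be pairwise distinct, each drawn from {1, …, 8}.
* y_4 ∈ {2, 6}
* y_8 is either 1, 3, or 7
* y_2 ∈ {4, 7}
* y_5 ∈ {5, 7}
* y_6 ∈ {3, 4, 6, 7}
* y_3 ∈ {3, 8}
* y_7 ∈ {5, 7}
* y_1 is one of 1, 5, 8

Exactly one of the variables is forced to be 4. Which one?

Among the 8 variables, 2 fits only y_4 (and all 8 values in {1, 2, 3, 4, 5, 6, 7, 8} must be used), so y_4 = 2.
The 7 still-open variables draw from only 7 values {1, 3, 4, 5, 6, 7, 8}, so each is used; only y_6 can be 6, hence y_6 = 6.
Among the 6 still-open variables, 4 fits only y_2 (and all 6 values in {1, 3, 4, 5, 7, 8} must be used), so y_2 = 4.

y_2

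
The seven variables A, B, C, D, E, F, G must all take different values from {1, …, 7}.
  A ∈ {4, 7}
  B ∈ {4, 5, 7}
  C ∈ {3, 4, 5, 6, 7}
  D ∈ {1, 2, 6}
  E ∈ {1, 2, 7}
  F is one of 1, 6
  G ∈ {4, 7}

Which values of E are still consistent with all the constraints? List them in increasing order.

1, 2

The 7 variables together cover exactly {1, 2, 3, 4, 5, 6, 7} — 7 values for 7 variables — and 3 appears only in C's list, so C = 3.
The 6 still-open variables together cover exactly {1, 2, 4, 5, 6, 7} — 6 values for 6 variables — and 5 appears only in B's list, so B = 5.
A and G share exactly the 2 values {4, 7}; by pigeonhole those values go to them, so strike 4, 7 from E.
No further eliminations apply; E can still be any of 1, 2.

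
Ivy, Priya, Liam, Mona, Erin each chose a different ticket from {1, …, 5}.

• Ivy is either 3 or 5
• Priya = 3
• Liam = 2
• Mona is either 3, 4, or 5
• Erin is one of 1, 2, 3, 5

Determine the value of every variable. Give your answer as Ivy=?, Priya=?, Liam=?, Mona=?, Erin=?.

Priya's domain is down to {3}, so Priya = 3. So Ivy, Mona, Erin can't be 3.
Liam has just one choice, so Liam = 2. Strike 2 from Erin.
Ivy's domain is down to {5}, so Ivy = 5. Eliminate 5 elsewhere: Mona, Erin.
Mona has just one choice, so Mona = 4.
Erin's domain is down to {1}, so Erin = 1.

Ivy=5, Priya=3, Liam=2, Mona=4, Erin=1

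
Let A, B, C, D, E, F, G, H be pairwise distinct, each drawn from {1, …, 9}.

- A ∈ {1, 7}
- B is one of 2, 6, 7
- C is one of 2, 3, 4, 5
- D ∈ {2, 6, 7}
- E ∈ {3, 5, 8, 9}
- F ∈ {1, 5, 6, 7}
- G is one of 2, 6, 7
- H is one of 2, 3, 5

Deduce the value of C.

4

B, D, G between them cover only {2, 6, 7} — a naked triple. Remove those values from A, C, F, H.
That leaves A = 1. Strike 1 from F.
F has just one choice, so F = 5. Strike 5 from C, E, H.
H has just one choice, so H = 3. So C, E can't be 3.
So C = 4.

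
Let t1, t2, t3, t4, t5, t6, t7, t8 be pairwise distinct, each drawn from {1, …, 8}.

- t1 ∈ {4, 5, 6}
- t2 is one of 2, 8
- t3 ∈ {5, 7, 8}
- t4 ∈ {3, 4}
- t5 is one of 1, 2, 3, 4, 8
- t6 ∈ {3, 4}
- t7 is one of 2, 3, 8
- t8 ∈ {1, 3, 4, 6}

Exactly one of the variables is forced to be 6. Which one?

The 8 variables draw from only 8 values {1, 2, 3, 4, 5, 6, 7, 8}, so each is used; only t3 can be 7, hence t3 = 7.
Among the 7 still-open variables, 5 fits only t1 (and all 7 values in {1, 2, 3, 4, 5, 6, 8} must be used), so t1 = 5.
The 6 still-open variables together cover exactly {1, 2, 3, 4, 6, 8} — 6 values for 6 variables — and 6 appears only in t8's list, so t8 = 6.

t8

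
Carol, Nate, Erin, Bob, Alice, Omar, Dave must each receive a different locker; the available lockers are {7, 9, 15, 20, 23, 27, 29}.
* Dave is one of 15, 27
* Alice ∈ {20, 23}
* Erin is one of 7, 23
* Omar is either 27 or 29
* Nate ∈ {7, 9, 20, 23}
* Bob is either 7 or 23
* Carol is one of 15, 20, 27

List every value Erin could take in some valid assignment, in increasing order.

The 7 variables together cover exactly {7, 9, 15, 20, 23, 27, 29} — 7 values for 7 variables — and 9 appears only in Nate's list, so Nate = 9.
The 6 still-open variables draw from only 6 values {7, 15, 20, 23, 27, 29}, so each is used; only Omar can be 29, hence Omar = 29.
The 2 variables Erin and Bob are confined to {7, 23}, which locks those values in; drop them from Alice.
That leaves Alice = 20. Eliminate 20 elsewhere: Carol.
No further eliminations apply; Erin can still be any of 7, 23.

7, 23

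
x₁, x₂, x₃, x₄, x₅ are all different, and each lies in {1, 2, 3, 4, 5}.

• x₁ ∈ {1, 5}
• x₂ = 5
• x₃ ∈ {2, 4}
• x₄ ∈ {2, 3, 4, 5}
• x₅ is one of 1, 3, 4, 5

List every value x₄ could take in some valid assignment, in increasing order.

x₂ must be 5 (only option left). Strike 5 from x₁, x₄, x₅.
x₁ must be 1 (only option left). Remove 1 from x₅.
No further eliminations apply; x₄ can still be any of 2, 3, 4.

2, 3, 4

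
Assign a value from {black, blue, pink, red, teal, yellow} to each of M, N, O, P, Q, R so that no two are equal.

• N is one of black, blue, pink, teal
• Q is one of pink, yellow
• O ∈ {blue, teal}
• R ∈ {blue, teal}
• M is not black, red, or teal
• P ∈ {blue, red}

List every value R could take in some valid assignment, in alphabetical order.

blue, teal

The 6 variables draw from only 6 values {black, blue, pink, red, teal, yellow}, so each is used; only N can be black, hence N = black.
The 5 still-open variables draw from only 5 values {blue, pink, red, teal, yellow}, so each is used; only P can be red, hence P = red.
O and R share exactly the 2 values {blue, teal}; by pigeonhole those values go to them, so strike blue, teal from M.
No further eliminations apply; R can still be any of blue, teal.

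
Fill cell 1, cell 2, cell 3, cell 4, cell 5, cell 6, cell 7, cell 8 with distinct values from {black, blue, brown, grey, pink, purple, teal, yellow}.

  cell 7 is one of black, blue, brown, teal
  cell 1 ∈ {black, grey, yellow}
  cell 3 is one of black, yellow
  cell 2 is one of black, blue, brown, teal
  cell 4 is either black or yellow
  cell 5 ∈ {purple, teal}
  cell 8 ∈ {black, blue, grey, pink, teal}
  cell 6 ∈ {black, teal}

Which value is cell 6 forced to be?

The 8 variables together cover exactly {black, blue, brown, grey, pink, purple, teal, yellow} — 8 values for 8 variables — and pink appears only in cell 8's list, so cell 8 = pink.
The 7 still-open variables draw from only 7 values {black, blue, brown, grey, purple, teal, yellow}, so each is used; only cell 1 can be grey, hence cell 1 = grey.
The 6 still-open variables together cover exactly {black, blue, brown, purple, teal, yellow} — 6 values for 6 variables — and purple appears only in cell 5's list, so cell 5 = purple.
The 2 variables cell 3 and cell 4 are confined to {black, yellow}, which locks those values in; drop them from cell 2, cell 6, cell 7.
So cell 6 = teal.

teal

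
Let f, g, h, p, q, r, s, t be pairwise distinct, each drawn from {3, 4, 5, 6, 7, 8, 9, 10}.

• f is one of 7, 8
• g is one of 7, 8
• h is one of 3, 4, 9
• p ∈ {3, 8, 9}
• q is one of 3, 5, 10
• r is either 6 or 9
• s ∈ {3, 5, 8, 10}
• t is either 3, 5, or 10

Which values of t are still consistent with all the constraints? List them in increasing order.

3, 5, 10

Among the 8 variables, 4 fits only h (and all 8 values in {3, 4, 5, 6, 7, 8, 9, 10} must be used), so h = 4.
The 7 still-open variables draw from only 7 values {3, 5, 6, 7, 8, 9, 10}, so each is used; only r can be 6, hence r = 6.
The 6 still-open variables draw from only 6 values {3, 5, 7, 8, 9, 10}, so each is used; only p can be 9, hence p = 9.
f and g between them cover only {7, 8} — a naked pair. Remove those values from s.
No further eliminations apply; t can still be any of 3, 5, 10.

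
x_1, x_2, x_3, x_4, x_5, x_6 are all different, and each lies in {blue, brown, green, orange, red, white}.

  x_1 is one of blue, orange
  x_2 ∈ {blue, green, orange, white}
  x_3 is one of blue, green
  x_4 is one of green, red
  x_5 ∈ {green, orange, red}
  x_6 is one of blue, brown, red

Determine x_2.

white

The 6 variables draw from only 6 values {blue, brown, green, orange, red, white}, so each is used; only x_6 can be brown, hence x_6 = brown.
The 5 still-open variables draw from only 5 values {blue, green, orange, red, white}, so each is used; only x_2 can be white, hence x_2 = white.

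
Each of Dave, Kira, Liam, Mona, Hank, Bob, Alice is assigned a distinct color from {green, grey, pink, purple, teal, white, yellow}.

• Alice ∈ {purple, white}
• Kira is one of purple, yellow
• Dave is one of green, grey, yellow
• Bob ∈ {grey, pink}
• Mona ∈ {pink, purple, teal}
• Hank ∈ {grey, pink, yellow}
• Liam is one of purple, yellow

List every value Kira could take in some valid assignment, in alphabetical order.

Among the 7 variables, green fits only Dave (and all 7 values in {green, grey, pink, purple, teal, white, yellow} must be used), so Dave = green.
Among the 6 still-open variables, teal fits only Mona (and all 6 values in {grey, pink, purple, teal, white, yellow} must be used), so Mona = teal.
Among the 5 still-open variables, white fits only Alice (and all 5 values in {grey, pink, purple, white, yellow} must be used), so Alice = white.
Kira and Liam share exactly the 2 values {purple, yellow}; by pigeonhole those values go to them, so strike purple, yellow from Hank.
No further eliminations apply; Kira can still be any of purple, yellow.

purple, yellow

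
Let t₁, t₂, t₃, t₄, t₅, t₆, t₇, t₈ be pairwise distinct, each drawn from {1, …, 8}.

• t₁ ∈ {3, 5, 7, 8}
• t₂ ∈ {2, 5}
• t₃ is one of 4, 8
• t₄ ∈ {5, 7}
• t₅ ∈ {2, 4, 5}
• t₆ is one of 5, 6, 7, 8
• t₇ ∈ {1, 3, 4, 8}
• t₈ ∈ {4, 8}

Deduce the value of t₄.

The 8 variables together cover exactly {1, 2, 3, 4, 5, 6, 7, 8} — 8 values for 8 variables — and 1 appears only in t₇'s list, so t₇ = 1.
Among the 7 still-open variables, 3 fits only t₁ (and all 7 values in {2, 3, 4, 5, 6, 7, 8} must be used), so t₁ = 3.
The 6 still-open variables draw from only 6 values {2, 4, 5, 6, 7, 8}, so each is used; only t₆ can be 6, hence t₆ = 6.
Among the 5 still-open variables, 7 fits only t₄ (and all 5 values in {2, 4, 5, 7, 8} must be used), so t₄ = 7.

7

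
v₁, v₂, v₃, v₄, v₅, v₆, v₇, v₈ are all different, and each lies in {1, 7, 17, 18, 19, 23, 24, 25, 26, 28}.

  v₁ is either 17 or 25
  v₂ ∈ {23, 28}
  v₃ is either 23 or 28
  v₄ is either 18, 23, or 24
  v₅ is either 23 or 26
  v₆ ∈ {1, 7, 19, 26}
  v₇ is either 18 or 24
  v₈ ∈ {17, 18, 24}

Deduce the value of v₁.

v₂ and v₃ between them cover only {23, 28} — a naked pair. Remove those values from v₄, v₅.
v₅ must be 26 (only option left). So v₆ can't be 26.
v₄ and v₇ share exactly the 2 values {18, 24}; by pigeonhole those values go to them, so strike 18, 24 from v₈.
v₈ has just one choice, so v₈ = 17. Strike 17 from v₁.
So v₁ = 25.

25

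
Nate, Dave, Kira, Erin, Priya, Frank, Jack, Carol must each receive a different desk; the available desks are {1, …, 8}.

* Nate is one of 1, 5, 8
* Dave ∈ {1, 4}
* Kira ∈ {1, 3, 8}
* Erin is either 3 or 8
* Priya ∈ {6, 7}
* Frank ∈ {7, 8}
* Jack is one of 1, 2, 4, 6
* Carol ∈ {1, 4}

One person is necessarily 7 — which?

The 8 variables draw from only 8 values {1, 2, 3, 4, 5, 6, 7, 8}, so each is used; only Jack can be 2, hence Jack = 2.
The 7 still-open variables draw from only 7 values {1, 3, 4, 5, 6, 7, 8}, so each is used; only Nate can be 5, hence Nate = 5.
The 6 still-open variables together cover exactly {1, 3, 4, 6, 7, 8} — 6 values for 6 variables — and 6 appears only in Priya's list, so Priya = 6.
Among the 5 still-open variables, 7 fits only Frank (and all 5 values in {1, 3, 4, 7, 8} must be used), so Frank = 7.

Frank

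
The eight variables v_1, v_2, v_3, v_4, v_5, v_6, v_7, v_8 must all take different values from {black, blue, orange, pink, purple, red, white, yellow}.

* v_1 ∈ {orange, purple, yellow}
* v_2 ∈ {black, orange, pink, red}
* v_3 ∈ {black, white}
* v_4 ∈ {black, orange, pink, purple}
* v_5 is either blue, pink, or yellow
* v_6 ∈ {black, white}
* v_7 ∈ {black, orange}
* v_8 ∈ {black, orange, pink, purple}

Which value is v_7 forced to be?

orange

Among the 8 variables, blue fits only v_5 (and all 8 values in {black, blue, orange, pink, purple, red, white, yellow} must be used), so v_5 = blue.
Among the 7 still-open variables, red fits only v_2 (and all 7 values in {black, orange, pink, purple, red, white, yellow} must be used), so v_2 = red.
The 6 still-open variables together cover exactly {black, orange, pink, purple, white, yellow} — 6 values for 6 variables — and yellow appears only in v_1's list, so v_1 = yellow.
The 2 variables v_3 and v_6 are confined to {black, white}, which locks those values in; drop them from v_4, v_7, v_8.
So v_7 = orange.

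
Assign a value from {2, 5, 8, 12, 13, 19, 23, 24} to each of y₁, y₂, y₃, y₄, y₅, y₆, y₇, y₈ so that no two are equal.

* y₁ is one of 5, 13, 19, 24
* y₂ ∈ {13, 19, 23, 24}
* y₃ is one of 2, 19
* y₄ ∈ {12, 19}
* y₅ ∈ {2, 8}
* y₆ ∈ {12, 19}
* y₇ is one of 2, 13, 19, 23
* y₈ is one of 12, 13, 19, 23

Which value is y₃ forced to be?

The 8 variables draw from only 8 values {2, 5, 8, 12, 13, 19, 23, 24}, so each is used; only y₁ can be 5, hence y₁ = 5.
The 7 still-open variables together cover exactly {2, 8, 12, 13, 19, 23, 24} — 7 values for 7 variables — and 8 appears only in y₅'s list, so y₅ = 8.
The 6 still-open variables draw from only 6 values {2, 12, 13, 19, 23, 24}, so each is used; only y₂ can be 24, hence y₂ = 24.
The 2 variables y₄ and y₆ are confined to {12, 19}, which locks those values in; drop them from y₃, y₇, y₈.
So y₃ = 2.

2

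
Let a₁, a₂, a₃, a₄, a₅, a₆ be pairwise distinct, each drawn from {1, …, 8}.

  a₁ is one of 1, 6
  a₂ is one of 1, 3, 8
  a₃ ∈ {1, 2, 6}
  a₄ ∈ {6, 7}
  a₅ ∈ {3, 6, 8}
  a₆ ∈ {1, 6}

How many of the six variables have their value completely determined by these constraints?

2

The 6 variables draw from only 6 values {1, 2, 3, 6, 7, 8}, so each is used; only a₃ can be 2, hence a₃ = 2.
The 5 still-open variables draw from only 5 values {1, 3, 6, 7, 8}, so each is used; only a₄ can be 7, hence a₄ = 7.
a₁ and a₆ between them cover only {1, 6} — a naked pair. Remove those values from a₂, a₅.
Determined: a₃=2, a₄=7. The other variables each still have more than one consistent value. That makes 2.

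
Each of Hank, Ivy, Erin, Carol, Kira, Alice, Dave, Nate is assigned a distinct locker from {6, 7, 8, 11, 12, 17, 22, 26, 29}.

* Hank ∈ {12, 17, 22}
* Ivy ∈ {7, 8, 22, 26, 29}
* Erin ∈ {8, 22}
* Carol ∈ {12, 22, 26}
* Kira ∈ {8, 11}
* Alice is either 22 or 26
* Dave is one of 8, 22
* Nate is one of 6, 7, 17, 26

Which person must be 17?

Hank

Erin and Dave between them cover only {8, 22} — a naked pair. Remove those values from Hank, Ivy, Carol, Kira, Alice.
Kira must be 11 (only option left).
That leaves Alice = 26. Strike 26 from Ivy, Carol, Nate.
That leaves Carol = 12. Remove 12 from Hank.
So 17 goes to Hank.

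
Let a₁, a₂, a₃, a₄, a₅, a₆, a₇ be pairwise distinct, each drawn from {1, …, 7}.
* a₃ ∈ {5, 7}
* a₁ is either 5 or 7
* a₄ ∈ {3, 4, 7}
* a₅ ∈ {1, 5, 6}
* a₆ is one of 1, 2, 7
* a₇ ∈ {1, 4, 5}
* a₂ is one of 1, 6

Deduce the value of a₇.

Among the 7 variables, 2 fits only a₆ (and all 7 values in {1, 2, 3, 4, 5, 6, 7} must be used), so a₆ = 2.
The 6 still-open variables together cover exactly {1, 3, 4, 5, 6, 7} — 6 values for 6 variables — and 3 appears only in a₄'s list, so a₄ = 3.
The 5 still-open variables together cover exactly {1, 4, 5, 6, 7} — 5 values for 5 variables — and 4 appears only in a₇'s list, so a₇ = 4.

4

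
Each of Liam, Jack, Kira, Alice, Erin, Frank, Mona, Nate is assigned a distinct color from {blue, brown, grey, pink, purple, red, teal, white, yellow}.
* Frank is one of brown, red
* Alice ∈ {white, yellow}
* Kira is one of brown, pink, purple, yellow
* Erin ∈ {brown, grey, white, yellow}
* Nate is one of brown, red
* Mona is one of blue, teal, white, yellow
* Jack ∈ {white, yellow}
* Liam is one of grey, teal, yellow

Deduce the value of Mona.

Jack and Alice between them cover only {white, yellow} — a naked pair. Remove those values from Liam, Kira, Erin, Mona.
Frank and Nate between them cover only {brown, red} — a naked pair. Remove those values from Kira, Erin.
Erin has just one choice, so Erin = grey. Remove grey from Liam.
Liam's domain is down to {teal}, so Liam = teal. Strike teal from Mona.
So Mona = blue.

blue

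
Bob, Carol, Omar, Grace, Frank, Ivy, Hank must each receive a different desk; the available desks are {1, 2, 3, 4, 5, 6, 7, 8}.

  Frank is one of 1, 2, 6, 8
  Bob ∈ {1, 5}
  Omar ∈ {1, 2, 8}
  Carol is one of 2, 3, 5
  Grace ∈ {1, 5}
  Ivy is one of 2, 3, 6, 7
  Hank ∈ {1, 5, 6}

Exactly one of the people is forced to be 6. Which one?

Hank

The 7 variables together cover exactly {1, 2, 3, 5, 6, 7, 8} — 7 values for 7 variables — and 7 appears only in Ivy's list, so Ivy = 7.
Among the 6 still-open variables, 3 fits only Carol (and all 6 values in {1, 2, 3, 5, 6, 8} must be used), so Carol = 3.
The 2 variables Bob and Grace are confined to {1, 5}, which locks those values in; drop them from Omar, Frank, Hank.
So 6 goes to Hank.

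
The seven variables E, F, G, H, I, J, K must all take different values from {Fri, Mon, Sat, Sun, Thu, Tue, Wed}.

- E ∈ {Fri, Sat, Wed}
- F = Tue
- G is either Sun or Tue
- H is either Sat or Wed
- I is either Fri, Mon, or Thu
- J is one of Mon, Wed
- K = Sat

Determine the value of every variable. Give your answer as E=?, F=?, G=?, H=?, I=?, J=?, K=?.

E=Fri, F=Tue, G=Sun, H=Wed, I=Thu, J=Mon, K=Sat

F's domain is down to {Tue}, so F = Tue. Eliminate Tue elsewhere: G.
G has just one choice, so G = Sun.
K's domain is down to {Sat}, so K = Sat. So E, H can't be Sat.
H must be Wed (only option left). Strike Wed from E, J.
That leaves J = Mon. Eliminate Mon elsewhere: I.
That leaves E = Fri. So I can't be Fri.
I must be Thu (only option left).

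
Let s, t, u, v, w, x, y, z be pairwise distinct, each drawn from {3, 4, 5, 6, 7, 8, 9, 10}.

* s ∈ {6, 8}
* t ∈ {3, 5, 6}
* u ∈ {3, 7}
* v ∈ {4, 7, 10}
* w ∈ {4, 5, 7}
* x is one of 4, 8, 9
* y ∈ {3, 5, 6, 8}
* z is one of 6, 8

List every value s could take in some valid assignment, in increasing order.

6, 8

The 8 variables together cover exactly {3, 4, 5, 6, 7, 8, 9, 10} — 8 values for 8 variables — and 9 appears only in x's list, so x = 9.
The 7 still-open variables together cover exactly {3, 4, 5, 6, 7, 8, 10} — 7 values for 7 variables — and 10 appears only in v's list, so v = 10.
The 6 still-open variables draw from only 6 values {3, 4, 5, 6, 7, 8}, so each is used; only w can be 4, hence w = 4.
The 5 still-open variables draw from only 5 values {3, 5, 6, 7, 8}, so each is used; only u can be 7, hence u = 7.
The 2 variables s and z are confined to {6, 8}, which locks those values in; drop them from t, y.
No further eliminations apply; s can still be any of 6, 8.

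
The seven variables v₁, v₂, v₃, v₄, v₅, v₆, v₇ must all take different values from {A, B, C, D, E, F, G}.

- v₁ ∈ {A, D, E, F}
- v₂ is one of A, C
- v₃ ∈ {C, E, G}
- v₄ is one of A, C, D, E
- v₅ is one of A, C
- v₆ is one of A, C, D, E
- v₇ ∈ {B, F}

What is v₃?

G

Among the 7 variables, B fits only v₇ (and all 7 values in {A, B, C, D, E, F, G} must be used), so v₇ = B.
Among the 6 still-open variables, F fits only v₁ (and all 6 values in {A, C, D, E, F, G} must be used), so v₁ = F.
The 5 still-open variables together cover exactly {A, C, D, E, G} — 5 values for 5 variables — and G appears only in v₃'s list, so v₃ = G.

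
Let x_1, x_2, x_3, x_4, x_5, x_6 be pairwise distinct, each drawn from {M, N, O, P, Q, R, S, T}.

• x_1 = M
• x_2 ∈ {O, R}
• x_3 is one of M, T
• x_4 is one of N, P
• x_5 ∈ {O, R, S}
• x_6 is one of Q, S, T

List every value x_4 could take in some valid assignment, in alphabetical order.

N, P

x_1's domain is down to {M}, so x_1 = M. Eliminate M elsewhere: x_3.
x_3 has just one choice, so x_3 = T. Remove T from x_6.
No further eliminations apply; x_4 can still be any of N, P.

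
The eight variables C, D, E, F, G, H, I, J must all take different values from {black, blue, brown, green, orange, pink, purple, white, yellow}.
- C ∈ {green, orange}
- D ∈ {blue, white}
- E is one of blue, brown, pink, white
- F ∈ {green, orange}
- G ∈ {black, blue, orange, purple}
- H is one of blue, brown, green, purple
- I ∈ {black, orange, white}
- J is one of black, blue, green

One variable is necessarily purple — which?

The 8 variables together cover exactly {black, blue, brown, green, orange, pink, purple, white} — 8 values for 8 variables — and pink appears only in E's list, so E = pink.
The 7 still-open variables together cover exactly {black, blue, brown, green, orange, purple, white} — 7 values for 7 variables — and brown appears only in H's list, so H = brown.
Among the 6 still-open variables, purple fits only G (and all 6 values in {black, blue, green, orange, purple, white} must be used), so G = purple.

G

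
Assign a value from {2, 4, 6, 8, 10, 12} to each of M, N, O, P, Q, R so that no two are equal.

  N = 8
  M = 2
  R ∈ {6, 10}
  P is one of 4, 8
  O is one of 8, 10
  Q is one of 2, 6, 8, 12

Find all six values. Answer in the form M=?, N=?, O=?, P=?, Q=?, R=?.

M's domain is down to {2}, so M = 2. So Q can't be 2.
N's domain is down to {8}, so N = 8. So O, P, Q can't be 8.
O must be 10 (only option left). Remove 10 from R.
P has just one choice, so P = 4.
R has just one choice, so R = 6. Strike 6 from Q.
Q's domain is down to {12}, so Q = 12.

M=2, N=8, O=10, P=4, Q=12, R=6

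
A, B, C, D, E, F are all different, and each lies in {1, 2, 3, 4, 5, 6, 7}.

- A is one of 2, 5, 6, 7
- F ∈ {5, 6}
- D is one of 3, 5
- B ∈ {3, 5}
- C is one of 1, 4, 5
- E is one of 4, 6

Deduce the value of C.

The 2 variables B and D are confined to {3, 5}, which locks those values in; drop them from A, C, F.
F must be 6 (only option left). Remove 6 from A, E.
That leaves E = 4. Strike 4 from C.
So C = 1.

1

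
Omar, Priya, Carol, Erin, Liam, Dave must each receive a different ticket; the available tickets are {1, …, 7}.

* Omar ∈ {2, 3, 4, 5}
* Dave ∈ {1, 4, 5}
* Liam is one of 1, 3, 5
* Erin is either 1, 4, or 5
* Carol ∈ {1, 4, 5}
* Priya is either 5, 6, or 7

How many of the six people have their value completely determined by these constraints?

2

Carol, Erin, Dave share exactly the 3 values {1, 4, 5}; by pigeonhole those values go to them, so strike 1, 4, 5 from Omar, Priya, Liam.
Liam must be 3 (only option left). Remove 3 from Omar.
Omar must be 2 (only option left).
Determined: Omar=2, Liam=3. The other people each still have more than one consistent value. That makes 2.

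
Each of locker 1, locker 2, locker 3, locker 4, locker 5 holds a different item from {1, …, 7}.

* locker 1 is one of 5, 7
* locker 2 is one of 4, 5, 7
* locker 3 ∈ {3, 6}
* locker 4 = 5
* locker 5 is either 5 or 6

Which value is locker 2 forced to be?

locker 4's domain is down to {5}, so locker 4 = 5. Eliminate 5 elsewhere: locker 1, locker 2, locker 5.
locker 5's domain is down to {6}, so locker 5 = 6. Eliminate 6 elsewhere: locker 3.
locker 1 has just one choice, so locker 1 = 7. So locker 2 can't be 7.
So locker 2 = 4.

4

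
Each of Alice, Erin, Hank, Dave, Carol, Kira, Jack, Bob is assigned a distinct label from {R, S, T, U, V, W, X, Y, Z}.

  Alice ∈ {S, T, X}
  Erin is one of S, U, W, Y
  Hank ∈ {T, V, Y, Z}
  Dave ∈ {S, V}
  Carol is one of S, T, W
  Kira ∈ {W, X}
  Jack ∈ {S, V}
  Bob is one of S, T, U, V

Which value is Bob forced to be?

U

Among the 8 variables, Z fits only Hank (and all 8 values in {S, T, U, V, W, X, Y, Z} must be used), so Hank = Z.
The 7 still-open variables together cover exactly {S, T, U, V, W, X, Y} — 7 values for 7 variables — and Y appears only in Erin's list, so Erin = Y.
Among the 6 still-open variables, U fits only Bob (and all 6 values in {S, T, U, V, W, X} must be used), so Bob = U.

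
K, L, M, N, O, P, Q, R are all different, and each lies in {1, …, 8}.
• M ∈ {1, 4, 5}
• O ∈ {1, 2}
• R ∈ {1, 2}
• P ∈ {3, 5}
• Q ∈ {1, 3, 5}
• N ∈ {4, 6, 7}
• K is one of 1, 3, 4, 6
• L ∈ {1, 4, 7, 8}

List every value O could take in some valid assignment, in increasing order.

1, 2

Among the 8 variables, 8 fits only L (and all 8 values in {1, 2, 3, 4, 5, 6, 7, 8} must be used), so L = 8.
The 7 still-open variables draw from only 7 values {1, 2, 3, 4, 5, 6, 7}, so each is used; only N can be 7, hence N = 7.
The 6 still-open variables together cover exactly {1, 2, 3, 4, 5, 6} — 6 values for 6 variables — and 6 appears only in K's list, so K = 6.
Among the 5 still-open variables, 4 fits only M (and all 5 values in {1, 2, 3, 4, 5} must be used), so M = 4.
The 2 variables O and R are confined to {1, 2}, which locks those values in; drop them from Q.
No further eliminations apply; O can still be any of 1, 2.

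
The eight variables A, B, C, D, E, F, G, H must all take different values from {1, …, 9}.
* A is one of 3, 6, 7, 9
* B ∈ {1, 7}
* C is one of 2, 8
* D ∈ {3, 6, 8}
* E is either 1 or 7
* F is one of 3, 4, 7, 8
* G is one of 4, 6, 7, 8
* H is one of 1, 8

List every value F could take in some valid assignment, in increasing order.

3, 4

The 8 variables draw from only 8 values {1, 2, 3, 4, 6, 7, 8, 9}, so each is used; only C can be 2, hence C = 2.
Among the 7 still-open variables, 9 fits only A (and all 7 values in {1, 3, 4, 6, 7, 8, 9} must be used), so A = 9.
B and E share exactly the 2 values {1, 7}; by pigeonhole those values go to them, so strike 1, 7 from F, G, H.
H's domain is down to {8}, so H = 8. Remove 8 from D, F, G.
No further eliminations apply; F can still be any of 3, 4.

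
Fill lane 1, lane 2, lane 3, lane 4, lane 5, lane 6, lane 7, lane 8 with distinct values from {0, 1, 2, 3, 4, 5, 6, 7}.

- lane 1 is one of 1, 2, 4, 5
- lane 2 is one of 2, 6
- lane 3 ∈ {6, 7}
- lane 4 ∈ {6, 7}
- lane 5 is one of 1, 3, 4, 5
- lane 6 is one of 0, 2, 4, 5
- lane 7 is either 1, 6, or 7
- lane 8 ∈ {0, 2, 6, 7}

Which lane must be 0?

lane 8

The 8 variables draw from only 8 values {0, 1, 2, 3, 4, 5, 6, 7}, so each is used; only lane 5 can be 3, hence lane 5 = 3.
lane 3 and lane 4 share exactly the 2 values {6, 7}; by pigeonhole those values go to them, so strike 6, 7 from lane 2, lane 7, lane 8.
lane 2's domain is down to {2}, so lane 2 = 2. Eliminate 2 elsewhere: lane 1, lane 6, lane 8.
So 0 goes to lane 8.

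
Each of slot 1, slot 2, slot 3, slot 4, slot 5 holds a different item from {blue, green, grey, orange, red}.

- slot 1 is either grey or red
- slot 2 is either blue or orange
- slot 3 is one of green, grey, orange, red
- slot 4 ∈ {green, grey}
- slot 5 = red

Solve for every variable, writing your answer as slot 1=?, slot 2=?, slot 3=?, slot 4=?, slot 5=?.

slot 5 has just one choice, so slot 5 = red. Remove red from slot 1, slot 3.
slot 1 must be grey (only option left). Remove grey from slot 3, slot 4.
slot 4's domain is down to {green}, so slot 4 = green. Remove green from slot 3.
slot 3 must be orange (only option left). So slot 2 can't be orange.
slot 2 must be blue (only option left).

slot 1=grey, slot 2=blue, slot 3=orange, slot 4=green, slot 5=red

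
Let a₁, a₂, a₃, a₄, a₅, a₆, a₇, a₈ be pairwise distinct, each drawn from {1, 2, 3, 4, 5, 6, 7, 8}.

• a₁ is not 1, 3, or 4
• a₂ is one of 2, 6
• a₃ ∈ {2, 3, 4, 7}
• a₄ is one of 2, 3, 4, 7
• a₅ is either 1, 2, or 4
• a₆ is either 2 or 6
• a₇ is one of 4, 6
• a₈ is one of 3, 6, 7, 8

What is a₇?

4

Among the 8 variables, 1 fits only a₅ (and all 8 values in {1, 2, 3, 4, 5, 6, 7, 8} must be used), so a₅ = 1.
The 7 still-open variables together cover exactly {2, 3, 4, 5, 6, 7, 8} — 7 values for 7 variables — and 5 appears only in a₁'s list, so a₁ = 5.
The 6 still-open variables together cover exactly {2, 3, 4, 6, 7, 8} — 6 values for 6 variables — and 8 appears only in a₈'s list, so a₈ = 8.
a₂ and a₆ share exactly the 2 values {2, 6}; by pigeonhole those values go to them, so strike 2, 6 from a₃, a₄, a₇.
So a₇ = 4.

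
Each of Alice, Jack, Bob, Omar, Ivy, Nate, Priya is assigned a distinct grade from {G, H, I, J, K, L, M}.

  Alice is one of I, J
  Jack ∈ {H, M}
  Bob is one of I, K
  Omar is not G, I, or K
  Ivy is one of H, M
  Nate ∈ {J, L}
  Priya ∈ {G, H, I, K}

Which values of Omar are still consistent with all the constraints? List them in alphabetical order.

J, L

The 7 variables draw from only 7 values {G, H, I, J, K, L, M}, so each is used; only Priya can be G, hence Priya = G.
The 6 still-open variables draw from only 6 values {H, I, J, K, L, M}, so each is used; only Bob can be K, hence Bob = K.
Among the 5 still-open variables, I fits only Alice (and all 5 values in {H, I, J, L, M} must be used), so Alice = I.
The 2 variables Jack and Ivy are confined to {H, M}, which locks those values in; drop them from Omar.
No further eliminations apply; Omar can still be any of J, L.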